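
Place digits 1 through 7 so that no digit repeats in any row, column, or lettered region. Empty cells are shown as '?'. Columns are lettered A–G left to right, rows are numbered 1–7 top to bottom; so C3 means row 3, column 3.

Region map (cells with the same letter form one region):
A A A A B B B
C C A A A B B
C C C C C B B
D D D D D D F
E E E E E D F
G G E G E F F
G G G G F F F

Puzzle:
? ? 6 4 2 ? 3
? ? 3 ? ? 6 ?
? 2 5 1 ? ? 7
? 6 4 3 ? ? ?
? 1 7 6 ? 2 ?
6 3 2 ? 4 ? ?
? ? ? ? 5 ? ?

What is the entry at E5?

F3 = 4 (sole candidate).
E5 = 3: row 5 has {1,2,6,7}; col 5 has {2,4,5}; region has {1,2,4,6,7} → only 3 remains.

3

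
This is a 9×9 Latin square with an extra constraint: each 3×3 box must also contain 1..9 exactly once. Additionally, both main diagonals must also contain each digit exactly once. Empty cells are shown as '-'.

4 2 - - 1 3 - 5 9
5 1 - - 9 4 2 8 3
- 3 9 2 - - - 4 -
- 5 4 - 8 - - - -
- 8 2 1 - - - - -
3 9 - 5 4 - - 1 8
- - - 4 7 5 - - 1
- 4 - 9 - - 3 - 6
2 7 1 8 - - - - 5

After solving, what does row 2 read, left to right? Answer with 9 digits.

517694283

row 3, column 9 = 7: row 3 has {2,3,4,9}; col 9 has {1,3,5,6,8,9}; box has {2,3,4,5,8,9} → only 7 remains.
row 4, column 9 = 2: row 4 has {4,5,8}; col 9 has {1,3,5,6,7,8,9}; box has {1,8} → only 2 remains.
row 5, column 9 = 4: row 5 has {1,2,8}; col 9 has {1,2,3,5,6,7,8,9}; box has {1,2,8} → only 4 remains.
row 7, column 2 = 6: row 7 has {1,4,5,7}; col 2 has {1,2,3,4,5,7,8,9}; box has {1,2,4,7} → only 6 remains.
row 7, column 3 = 3: row 7 has {1,4,5,6,7}; col 3 has {1,2,4,9}; box has {1,2,4,6,7}; anti-diagonal has {2,4,5,8,9} → only 3 remains.
row 7, column 7 = 8: row 7 has {1,3,4,5,6,7}; col 7 has {2,3}; box has {1,3,5,6}; main diagonal has {1,4,5,9} → only 8 remains.
row 8, column 1 = 8: row 8 has {3,4,6,9}; col 1 has {2,3,4,5}; box has {1,2,3,4,6,7} → only 8 remains.
row 8, column 3 = 5: row 8 has {3,4,6,8,9}; col 3 has {1,2,3,4,9}; box has {1,2,3,4,6,7,8} → only 5 remains.
row 8, column 5 = 2: row 8 has {3,4,5,6,8,9}; col 5 has {1,4,7,8,9}; box has {4,5,7,8,9} → only 2 remains.
row 8, column 6 = 1: row 8 has {2,3,4,5,6,8,9}; col 6 has {3,4,5}; box has {2,4,5,7,8,9} → only 1 remains.
row 8, column 8 = 7: row 8 has {1,2,3,4,5,6,8,9}; col 8 has {1,4,5,8}; box has {1,3,5,6,8}; main diagonal has {1,4,5,8,9} → only 7 remains.
row 9, column 6 = 6: row 9 has {1,2,5,7,8}; col 6 has {1,3,4,5}; box has {1,2,4,5,7,8,9} → only 6 remains.
row 9, column 8 = 9: row 9 has {1,2,5,6,7,8}; col 8 has {1,4,5,7,8}; box has {1,3,5,6,7,8} → only 9 remains.
row 1, column 7 = 6: row 1 has {1,2,3,4,5,9}; col 7 has {2,3,8}; box has {2,3,4,5,7,8,9} → only 6 remains.
row 3, column 1 = 6: row 3 has {2,3,4,7,9}; col 1 has {2,3,4,5,8}; box has {1,2,3,4,5,9} → only 6 remains.
row 3, column 5 = 5: row 3 has {2,3,4,6,7,9}; col 5 has {1,2,4,7,8,9}; box has {1,2,3,4,9} → only 5 remains.
row 3, column 6 = 8: row 3 has {2,3,4,5,6,7,9}; col 6 has {1,3,4,5,6}; box has {1,2,3,4,5,9} → only 8 remains.
row 3, column 7 = 1: row 3 has {2,3,4,5,6,7,8,9}; col 7 has {2,3,6,8}; box has {2,3,4,5,6,7,8,9}; anti-diagonal has {2,3,4,5,8,9} → only 1 remains.
row 4, column 6 = 7: row 4 has {2,4,5,8}; col 6 has {1,3,4,5,6,8}; box has {1,4,5,8}; anti-diagonal has {1,2,3,4,5,8,9} → only 7 remains.
row 4, column 7 = 9: row 4 has {2,4,5,7,8}; col 7 has {1,2,3,6,8}; box has {1,2,4,8} → only 9 remains.
row 5, column 1 = 7: row 5 has {1,2,4,8}; col 1 has {2,3,4,5,6,8}; box has {2,3,4,5,8,9} → only 7 remains.
row 5, column 5 = 6: row 5 has {1,2,4,7,8}; col 5 has {1,2,4,5,7,8,9}; box has {1,4,5,7,8}; main diagonal has {1,4,5,7,8,9}; anti-diagonal has {1,2,3,4,5,7,8,9} → only 6 remains.
row 5, column 6 = 9: row 5 has {1,2,4,6,7,8}; col 6 has {1,3,4,5,6,7,8}; box has {1,4,5,6,7,8} → only 9 remains.
row 5, column 7 = 5: row 5 has {1,2,4,6,7,8,9}; col 7 has {1,2,3,6,8,9}; box has {1,2,4,8,9} → only 5 remains.
row 5, column 8 = 3: row 5 has {1,2,4,5,6,7,8,9}; col 8 has {1,4,5,7,8,9}; box has {1,2,4,5,8,9} → only 3 remains.
row 6, column 3 = 6: row 6 has {1,3,4,5,8,9}; col 3 has {1,2,3,4,5,9}; box has {2,3,4,5,7,8,9} → only 6 remains.
row 6, column 6 = 2: row 6 has {1,3,4,5,6,8,9}; col 6 has {1,3,4,5,6,7,8,9}; box has {1,4,5,6,7,8,9}; main diagonal has {1,4,5,6,7,8,9} → only 2 remains.
row 6, column 7 = 7: row 6 has {1,2,3,4,5,6,8,9}; col 7 has {1,2,3,5,6,8,9}; box has {1,2,3,4,5,8,9} → only 7 remains.
row 7, column 1 = 9: row 7 has {1,3,4,5,6,7,8}; col 1 has {2,3,4,5,6,7,8}; box has {1,2,3,4,5,6,7,8} → only 9 remains.
row 7, column 8 = 2: row 7 has {1,3,4,5,6,7,8,9}; col 8 has {1,3,4,5,7,8,9}; box has {1,3,5,6,7,8,9} → only 2 remains.
row 9, column 5 = 3: row 9 has {1,2,5,6,7,8,9}; col 5 has {1,2,4,5,6,7,8,9}; box has {1,2,4,5,6,7,8,9} → only 3 remains.
row 9, column 7 = 4: row 9 has {1,2,3,5,6,7,8,9}; col 7 has {1,2,3,5,6,7,8,9}; box has {1,2,3,5,6,7,8,9} → only 4 remains.
row 1, column 4 = 7: row 1 has {1,2,3,4,5,6,9}; col 4 has {1,2,4,5,8,9}; box has {1,2,3,4,5,8,9} → only 7 remains.
row 2, column 3 = 7: row 2 has {1,2,3,4,5,8,9}; col 3 has {1,2,3,4,5,6,9}; box has {1,2,3,4,5,6,9} → only 7 remains.
row 2, column 4 = 6: row 2 has {1,2,3,4,5,7,8,9}; col 4 has {1,2,4,5,7,8,9}; box has {1,2,3,4,5,7,8,9} → only 6 remains.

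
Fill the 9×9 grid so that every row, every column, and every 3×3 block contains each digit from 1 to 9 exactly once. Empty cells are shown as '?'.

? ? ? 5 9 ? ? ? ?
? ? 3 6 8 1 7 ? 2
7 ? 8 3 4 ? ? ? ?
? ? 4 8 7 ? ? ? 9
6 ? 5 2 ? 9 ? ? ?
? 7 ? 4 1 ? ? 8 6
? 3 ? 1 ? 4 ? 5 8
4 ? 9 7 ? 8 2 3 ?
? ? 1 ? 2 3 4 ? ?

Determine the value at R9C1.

R3C6 = 2: row 3 has {3,4,7,8}; col 6 has {1,3,4,8,9}; box has {1,3,4,5,6,8,9} → only 2 remains.
R5C5 = 3: row 5 has {2,5,6,9}; col 5 has {1,2,4,7,8,9}; box has {1,2,4,7,8,9} → only 3 remains.
R5C7 = 1: row 5 has {2,3,5,6,9}; col 7 has {2,4,7}; box has {6,8,9} → only 1 remains.
R6C3 = 2: row 6 has {1,4,6,7,8}; col 3 has {1,3,4,5,8,9}; box has {4,5,6,7} → only 2 remains.
R6C6 = 5: row 6 has {1,2,4,6,7,8}; col 6 has {1,2,3,4,8,9}; box has {1,2,3,4,7,8,9} → only 5 remains.
R6C7 = 3: row 6 has {1,2,4,5,6,7,8}; col 7 has {1,2,4,7}; box has {1,6,8,9} → only 3 remains.
R7C1 = 2: row 7 has {1,3,4,5,8}; col 1 has {4,6,7}; box has {1,3,4,9} → only 2 remains.
R7C5 = 6: row 7 has {1,2,3,4,5,8}; col 5 has {1,2,3,4,7,8,9}; box has {1,2,3,4,7,8} → only 6 remains.
R7C7 = 9: row 7 has {1,2,3,4,5,6,8}; col 7 has {1,2,3,4,7}; box has {2,3,4,5,8} → only 9 remains.
R8C5 = 5: row 8 has {2,3,4,7,8,9}; col 5 has {1,2,3,4,6,7,8,9}; box has {1,2,3,4,6,7,8} → only 5 remains.
R8C9 = 1: row 8 has {2,3,4,5,7,8,9}; col 9 has {2,6,8,9}; box has {2,3,4,5,8,9} → only 1 remains.
R9C4 = 9: row 9 has {1,2,3,4}; col 4 has {1,2,3,4,5,6,7,8}; box has {1,2,3,4,5,6,7,8} → only 9 remains.
R9C9 = 7: row 9 has {1,2,3,4,9}; col 9 has {1,2,6,8,9}; box has {1,2,3,4,5,8,9} → only 7 remains.
R1C1 = 1: row 1 has {5,9}; col 1 has {2,4,6,7}; box has {3,7,8} → only 1 remains.
R1C3 = 6: row 1 has {1,5,9}; col 3 has {1,2,3,4,5,8,9}; box has {1,3,7,8} → only 6 remains.
R1C6 = 7: row 1 has {1,5,6,9}; col 6 has {1,2,3,4,5,8,9}; box has {1,2,3,4,5,6,8,9} → only 7 remains.
R1C7 = 8: row 1 has {1,5,6,7,9}; col 7 has {1,2,3,4,7,9}; box has {2,7} → only 8 remains.
R1C8 = 4: row 1 has {1,5,6,7,8,9}; col 8 has {3,5,8}; box has {2,7,8} → only 4 remains.
R1C9 = 3: row 1 has {1,4,5,6,7,8,9}; col 9 has {1,2,6,7,8,9}; box has {2,4,7,8} → only 3 remains.
R2C8 = 9: row 2 has {1,2,3,6,7,8}; col 8 has {3,4,5,8}; box has {2,3,4,7,8} → only 9 remains.
R3C9 = 5: row 3 has {2,3,4,7,8}; col 9 has {1,2,3,6,7,8,9}; box has {2,3,4,7,8,9} → only 5 remains.
R4C1 = 3: row 4 has {4,7,8,9}; col 1 has {1,2,4,6,7}; box has {2,4,5,6,7} → only 3 remains.
R4C2 = 1: row 4 has {3,4,7,8,9}; col 2 has {3,7}; box has {2,3,4,5,6,7} → only 1 remains.
R4C6 = 6: row 4 has {1,3,4,7,8,9}; col 6 has {1,2,3,4,5,7,8,9}; box has {1,2,3,4,5,7,8,9} → only 6 remains.
R4C7 = 5: row 4 has {1,3,4,6,7,8,9}; col 7 has {1,2,3,4,7,8,9}; box has {1,3,6,8,9} → only 5 remains.
R4C8 = 2: row 4 has {1,3,4,5,6,7,8,9}; col 8 has {3,4,5,8,9}; box has {1,3,5,6,8,9} → only 2 remains.
R5C2 = 8: row 5 has {1,2,3,5,6,9}; col 2 has {1,3,7}; box has {1,2,3,4,5,6,7} → only 8 remains.
R5C8 = 7: row 5 has {1,2,3,5,6,8,9}; col 8 has {2,3,4,5,8,9}; box has {1,2,3,5,6,8,9} → only 7 remains.
R5C9 = 4: row 5 has {1,2,3,5,6,7,8,9}; col 9 has {1,2,3,5,6,7,8,9}; box has {1,2,3,5,6,7,8,9} → only 4 remains.
R6C1 = 9: row 6 has {1,2,3,4,5,6,7,8}; col 1 has {1,2,3,4,6,7}; box has {1,2,3,4,5,6,7,8} → only 9 remains.
R7C3 = 7: row 7 has {1,2,3,4,5,6,8,9}; col 3 has {1,2,3,4,5,6,8,9}; box has {1,2,3,4,9} → only 7 remains.
R8C2 = 6: row 8 has {1,2,3,4,5,7,8,9}; col 2 has {1,3,7,8}; box has {1,2,3,4,7,9} → only 6 remains.
R9C2 = 5: row 9 has {1,2,3,4,7,9}; col 2 has {1,3,6,7,8}; box has {1,2,3,4,6,7,9} → only 5 remains.
R9C8 = 6: row 9 has {1,2,3,4,5,7,9}; col 8 has {2,3,4,5,7,8,9}; box has {1,2,3,4,5,7,8,9} → only 6 remains.
R1C2 = 2: row 1 has {1,3,4,5,6,7,8,9}; col 2 has {1,3,5,6,7,8}; box has {1,3,6,7,8} → only 2 remains.
R2C1 = 5: row 2 has {1,2,3,6,7,8,9}; col 1 has {1,2,3,4,6,7,9}; box has {1,2,3,6,7,8} → only 5 remains.
R2C2 = 4: row 2 has {1,2,3,5,6,7,8,9}; col 2 has {1,2,3,5,6,7,8}; box has {1,2,3,5,6,7,8} → only 4 remains.
R3C2 = 9: row 3 has {2,3,4,5,7,8}; col 2 has {1,2,3,4,5,6,7,8}; box has {1,2,3,4,5,6,7,8} → only 9 remains.
R3C7 = 6: row 3 has {2,3,4,5,7,8,9}; col 7 has {1,2,3,4,5,7,8,9}; box has {2,3,4,5,7,8,9} → only 6 remains.
R3C8 = 1: row 3 has {2,3,4,5,6,7,8,9}; col 8 has {2,3,4,5,6,7,8,9}; box has {2,3,4,5,6,7,8,9} → only 1 remains.
R9C1 = 8: row 9 has {1,2,3,4,5,6,7,9}; col 1 has {1,2,3,4,5,6,7,9}; box has {1,2,3,4,5,6,7,9} → only 8 remains.

8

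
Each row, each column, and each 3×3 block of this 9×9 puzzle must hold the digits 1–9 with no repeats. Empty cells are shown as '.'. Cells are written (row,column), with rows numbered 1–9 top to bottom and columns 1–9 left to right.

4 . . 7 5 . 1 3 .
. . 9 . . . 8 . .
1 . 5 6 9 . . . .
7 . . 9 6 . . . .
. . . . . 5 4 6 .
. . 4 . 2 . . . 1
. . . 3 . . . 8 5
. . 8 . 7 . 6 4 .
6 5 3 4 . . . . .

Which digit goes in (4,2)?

3

(6,4) = 8: row 6 has {1,2,4}; col 4 has {3,4,6,7,9}; box has {2,5,6,9} → only 8 remains.
(7,5) = 1: row 7 has {3,5,8}; col 5 has {2,5,6,7,9}; box has {3,4,7} → only 1 remains.
(9,5) = 8: row 9 has {3,4,5,6}; col 5 has {1,2,5,6,7,9}; box has {1,3,4,7} → only 8 remains.
(5,4) = 1: row 5 has {4,5,6}; col 4 has {3,4,6,7,8,9}; box has {2,5,6,8,9} → only 1 remains.
(5,5) = 3: row 5 has {1,4,5,6}; col 5 has {1,2,5,6,7,8,9}; box has {1,2,5,6,8,9} → only 3 remains.
(6,6) = 7: row 6 has {1,2,4,8}; col 6 has {5}; box has {1,2,3,5,6,8,9} → only 7 remains.
(2,4) = 2: row 2 has {8,9}; col 4 has {1,3,4,6,7,8,9}; box has {5,6,7,9} → only 2 remains.
(2,5) = 4: row 2 has {2,8,9}; col 5 has {1,2,3,5,6,7,8,9}; box has {2,5,6,7,9} → only 4 remains.
(4,6) = 4: row 4 has {6,7,9}; col 6 has {5,7}; box has {1,2,3,5,6,7,8,9} → only 4 remains.
(5,3) = 2: row 5 has {1,3,4,5,6}; col 3 has {3,4,5,8,9}; box has {4,7} → only 2 remains.
(7,3) = 7: row 7 has {1,3,5,8}; col 3 has {2,3,4,5,8,9}; box has {3,5,6,8} → only 7 remains.
(8,4) = 5: row 8 has {4,6,7,8}; col 4 has {1,2,3,4,6,7,8,9}; box has {1,3,4,7,8} → only 5 remains.
(1,3) = 6: row 1 has {1,3,4,5,7}; col 3 has {2,3,4,5,7,8,9}; box has {1,4,5,9} → only 6 remains.
(1,6) = 8: row 1 has {1,3,4,5,6,7}; col 6 has {4,5,7}; box has {2,4,5,6,7,9} → only 8 remains.
(2,1) = 3: row 2 has {2,4,8,9}; col 1 has {1,4,6,7}; box has {1,4,5,6,9} → only 3 remains.
(2,2) = 7: row 2 has {2,3,4,8,9}; col 2 has {5}; box has {1,3,4,5,6,9} → only 7 remains.
(2,6) = 1: row 2 has {2,3,4,7,8,9}; col 6 has {4,5,7,8}; box has {2,4,5,6,7,8,9} → only 1 remains.
(2,8) = 5: row 2 has {1,2,3,4,7,8,9}; col 8 has {3,4,6,8}; box has {1,3,8} → only 5 remains.
(2,9) = 6: row 2 has {1,2,3,4,5,7,8,9}; col 9 has {1,5}; box has {1,3,5,8} → only 6 remains.
(3,6) = 3: row 3 has {1,5,6,9}; col 6 has {1,4,5,7,8}; box has {1,2,4,5,6,7,8,9} → only 3 remains.
(4,3) = 1: row 4 has {4,6,7,9}; col 3 has {2,3,4,5,6,7,8,9}; box has {2,4,7} → only 1 remains.
(4,8) = 2: row 4 has {1,4,6,7,9}; col 8 has {3,4,5,6,8}; box has {1,4,6} → only 2 remains.
(6,8) = 9: row 6 has {1,2,4,7,8}; col 8 has {2,3,4,5,6,8}; box has {1,2,4,6} → only 9 remains.
(1,2) = 2: row 1 has {1,3,4,5,6,7,8}; col 2 has {5,7}; box has {1,3,4,5,6,7,9} → only 2 remains.
(1,9) = 9: row 1 has {1,2,3,4,5,6,7,8}; col 9 has {1,5,6}; box has {1,3,5,6,8} → only 9 remains.
(3,2) = 8: row 3 has {1,3,5,6,9}; col 2 has {2,5,7}; box has {1,2,3,4,5,6,7,9} → only 8 remains.
(3,8) = 7: row 3 has {1,3,5,6,8,9}; col 8 has {2,3,4,5,6,8,9}; box has {1,3,5,6,8,9} → only 7 remains.
(4,2) = 3: row 4 has {1,2,4,6,7,9}; col 2 has {2,5,7,8}; box has {1,2,4,7} → only 3 remains.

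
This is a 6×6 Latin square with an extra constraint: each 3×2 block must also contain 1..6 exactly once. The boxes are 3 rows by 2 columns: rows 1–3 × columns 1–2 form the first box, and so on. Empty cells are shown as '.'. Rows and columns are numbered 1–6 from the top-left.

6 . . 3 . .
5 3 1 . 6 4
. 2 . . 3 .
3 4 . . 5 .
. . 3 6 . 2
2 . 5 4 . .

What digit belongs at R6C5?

1

R1C2 = 1 (sole candidate).
R1C5 = 2 (sole candidate).
R1C6 = 5 (sole candidate).
R2C4 = 2 (sole candidate).
R3C1 = 4 (sole candidate).
R3C3 = 6 (sole candidate).
R3C4 = 5 (sole candidate).
R3C6 = 1 (sole candidate).
R4C3 = 2 (sole candidate).
R4C4 = 1 (sole candidate).
R4C6 = 6 (sole candidate).
R5C1 = 1 (sole candidate).
R5C2 = 5 (sole candidate).
R5C5 = 4 (sole candidate).
R6C2 = 6 (sole candidate).
R6C5 = 1: row 6 has {2,4,5,6}; col 5 has {2,3,4,5,6}; box has {2,4,5,6} → only 1 remains.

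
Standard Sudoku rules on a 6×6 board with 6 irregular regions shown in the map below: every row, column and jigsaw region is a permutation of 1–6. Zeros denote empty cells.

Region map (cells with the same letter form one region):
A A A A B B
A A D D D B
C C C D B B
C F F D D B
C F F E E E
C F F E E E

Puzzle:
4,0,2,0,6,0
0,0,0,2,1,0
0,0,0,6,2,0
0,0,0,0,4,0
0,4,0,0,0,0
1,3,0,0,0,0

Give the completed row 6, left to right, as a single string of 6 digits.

136452

row 3, column 2 = 5 (sole candidate).
row 6, column 5 = 5: row 6 has {1,3}; col 5 has {1,2,4,6}; region has {} → only 5 remains.
row 1, column 2 = 1 (sole candidate).
row 2, column 2 = 6 (sole candidate).
row 3, column 1 = 3 (sole candidate).
row 3, column 3 = 4 (sole candidate).
row 3, column 6 = 1 (sole candidate).
row 4, column 2 = 2 (sole candidate).
row 5, column 5 = 3 (sole candidate).
row 6, column 3 = 6: row 6 has {1,3,5}; col 3 has {2,4}; region has {2,3,4} → only 6 remains.
row 6, column 4 = 4: row 6 has {1,3,5,6}; col 4 has {2,6}; region has {3,5} → only 4 remains.
row 6, column 6 = 2: row 6 has {1,3,4,5,6}; col 6 has {1}; region has {3,4,5} → only 2 remains.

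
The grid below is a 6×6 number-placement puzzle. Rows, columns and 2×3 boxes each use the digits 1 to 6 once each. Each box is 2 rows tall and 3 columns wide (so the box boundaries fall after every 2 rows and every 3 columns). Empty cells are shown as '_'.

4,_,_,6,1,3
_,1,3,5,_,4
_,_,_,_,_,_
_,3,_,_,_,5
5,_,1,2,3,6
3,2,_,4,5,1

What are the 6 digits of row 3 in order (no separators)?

165342

row 1, column 2 = 5 (sole candidate).
row 1, column 3 = 2 (sole candidate).
row 2, column 1 = 6 (sole candidate).
row 2, column 5 = 2 (sole candidate).
row 3, column 6 = 2: row 3 has {}; col 6 has {1,3,4,5,6}; box has {5} → only 2 remains.
row 4, column 4 = 1 (sole candidate).
row 5, column 2 = 4 (sole candidate).
row 6, column 3 = 6 (sole candidate).
row 3, column 1 = 1: row 3 has {2}; col 1 has {3,4,5,6}; box has {3} → only 1 remains.
row 3, column 2 = 6: row 3 has {1,2}; col 2 has {1,2,3,4,5}; box has {1,3} → only 6 remains.
row 3, column 4 = 3: row 3 has {1,2,6}; col 4 has {1,2,4,5,6}; box has {1,2,5} → only 3 remains.
row 3, column 5 = 4: row 3 has {1,2,3,6}; col 5 has {1,2,3,5}; box has {1,2,3,5} → only 4 remains.
row 4, column 1 = 2 (sole candidate).
row 4, column 3 = 4 (sole candidate).
row 4, column 5 = 6 (sole candidate).
row 3, column 3 = 5: row 3 has {1,2,3,4,6}; col 3 has {1,2,3,4,6}; box has {1,2,3,4,6} → only 5 remains.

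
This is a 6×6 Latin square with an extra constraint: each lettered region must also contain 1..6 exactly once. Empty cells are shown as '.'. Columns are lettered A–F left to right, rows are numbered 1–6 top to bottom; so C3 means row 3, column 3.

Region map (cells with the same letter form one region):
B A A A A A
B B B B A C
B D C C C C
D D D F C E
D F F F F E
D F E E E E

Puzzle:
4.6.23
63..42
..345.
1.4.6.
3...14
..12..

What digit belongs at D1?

C2 = 5 (sole candidate).
D2 = 1 (sole candidate).
A3 = 2 (sole candidate).
B3 = 6 (sole candidate).
F3 = 1 (sole candidate).
F4 = 5 (sole candidate).
C5 = 2 (sole candidate).
A6 = 5 (sole candidate).
B6 = 4 (sole candidate).
E6 = 3 (sole candidate).
F6 = 6 (sole candidate).
D1 = 5: row 1 has {2,3,4,6}; col 4 has {1,2,4}; region has {2,3,4,6} → only 5 remains.

5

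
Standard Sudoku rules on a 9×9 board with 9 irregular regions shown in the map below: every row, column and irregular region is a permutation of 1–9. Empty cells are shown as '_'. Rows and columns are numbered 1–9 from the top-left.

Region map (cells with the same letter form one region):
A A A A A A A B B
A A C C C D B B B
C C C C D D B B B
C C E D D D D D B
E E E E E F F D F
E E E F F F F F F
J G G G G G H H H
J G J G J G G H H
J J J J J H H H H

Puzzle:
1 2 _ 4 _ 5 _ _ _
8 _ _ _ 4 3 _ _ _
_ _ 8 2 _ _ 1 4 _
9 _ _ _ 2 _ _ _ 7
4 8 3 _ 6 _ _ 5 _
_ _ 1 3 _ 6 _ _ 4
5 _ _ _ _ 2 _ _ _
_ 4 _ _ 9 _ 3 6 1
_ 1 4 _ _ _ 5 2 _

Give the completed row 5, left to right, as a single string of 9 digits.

R2C8 = 9: row 2 has {3,4,8}; col 8 has {2,4,5,6}; region has {1,4,7} → only 9 remains.
R3C5 = 7: row 3 has {1,2,4,8}; col 5 has {2,4,6,9}; region has {2,3,5} → only 7 remains.
R3C6 = 9: row 3 has {1,2,4,7,8}; col 6 has {2,3,5,6}; region has {2,3,5,7} → only 9 remains.
R4C3 = 5: row 4 has {2,7,9}; col 3 has {1,3,4,8}; region has {1,3,4,6,8} → only 5 remains.
R1C5 = 3: row 1 has {1,2,4,5}; col 5 has {2,4,6,7,9}; region has {1,2,4,5,8} → only 3 remains.
R1C8 = 8: row 1 has {1,2,3,4,5}; col 8 has {2,4,5,6,9}; region has {1,4,7,9} → only 8 remains.
R1C9 = 6: row 1 has {1,2,3,4,5,8}; col 9 has {1,4,7}; region has {1,4,7,8,9} → only 6 remains.
R2C7 = 2: row 2 has {3,4,8,9}; col 7 has {1,3,5}; region has {1,4,6,7,8,9} → only 2 remains.
R2C9 = 5: row 2 has {2,3,4,8,9}; col 9 has {1,4,6,7}; region has {1,2,4,6,7,8,9} → only 5 remains.
R3C9 = 3: row 3 has {1,2,4,7,8,9}; col 9 has {1,4,5,6,7}; region has {1,2,4,5,6,7,8,9} → only 3 remains.
R4C8 = 1: row 4 has {2,5,7,9}; col 8 has {2,4,5,6,8,9}; region has {2,3,5,7,9} → only 1 remains.
R6C8 = 7: row 6 has {1,3,4,6}; col 8 has {1,2,4,5,6,8,9}; region has {3,4,6} → only 7 remains.
R7C8 = 3: row 7 has {2,5}; col 8 has {1,2,4,5,6,7,8,9}; region has {1,2,5,6} → only 3 remains.
R9C5 = 8: row 9 has {1,2,4,5}; col 5 has {2,3,4,6,7,9}; region has {1,4,5,9} → only 8 remains.
R9C6 = 7: row 9 has {1,2,4,5,8}; col 6 has {2,3,5,6,9}; region has {1,2,3,5,6} → only 7 remains.
R9C9 = 9: row 9 has {1,2,4,5,7,8}; col 9 has {1,3,4,5,6,7}; region has {1,2,3,5,6,7} → only 9 remains.
R3C1 = 6: row 3 has {1,2,3,4,7,8,9}; col 1 has {1,4,5,8,9}; region has {2,4,8,9} → only 6 remains.
R3C2 = 5: row 3 has {1,2,3,4,6,7,8,9}; col 2 has {1,2,4,8}; region has {2,4,6,8,9} → only 5 remains.
R4C2 = 3: row 4 has {1,2,5,7,9}; col 2 has {1,2,4,5,8}; region has {2,4,5,6,8,9} → only 3 remains.
R5C6 = 1: row 5 has {3,4,5,6,8}; col 6 has {2,3,5,6,7,9}; region has {3,4,6,7} → only 1 remains.
R5C7 = 9: row 5 has {1,3,4,5,6,8}; col 7 has {1,2,3,5}; region has {1,3,4,6,7} → only 9 remains.
R5C9 = 2: row 5 has {1,3,4,5,6,8,9}; col 9 has {1,3,4,5,6,7,9}; region has {1,3,4,6,7,9} → only 2 remains.
R6C1 = 2: row 6 has {1,3,4,6,7}; col 1 has {1,4,5,6,8,9}; region has {1,3,4,5,6,8} → only 2 remains.
R6C2 = 9: row 6 has {1,2,3,4,6,7}; col 2 has {1,2,3,4,5,8}; region has {1,2,3,4,5,6,8} → only 9 remains.
R6C5 = 5: row 6 has {1,2,3,4,6,7,9}; col 5 has {2,3,4,6,7,8,9}; region has {1,2,3,4,6,7,9} → only 5 remains.
R6C7 = 8: row 6 has {1,2,3,4,5,6,7,9}; col 7 has {1,2,3,5,9}; region has {1,2,3,4,5,6,7,9} → only 8 remains.
R7C5 = 1: row 7 has {2,3,5}; col 5 has {2,3,4,5,6,7,8,9}; region has {2,3,4} → only 1 remains.
R7C7 = 4: row 7 has {1,2,3,5}; col 7 has {1,2,3,5,8,9}; region has {1,2,3,5,6,7,9} → only 4 remains.
R7C9 = 8: row 7 has {1,2,3,4,5}; col 9 has {1,2,3,4,5,6,7,9}; region has {1,2,3,4,5,6,7,9} → only 8 remains.
R8C1 = 7: row 8 has {1,3,4,6,9}; col 1 has {1,2,4,5,6,8,9}; region has {1,4,5,8,9} → only 7 remains.
R8C3 = 2: row 8 has {1,3,4,6,7,9}; col 3 has {1,3,4,5,8}; region has {1,4,5,7,8,9} → only 2 remains.
R8C6 = 8: row 8 has {1,2,3,4,6,7,9}; col 6 has {1,2,3,5,6,7,9}; region has {1,2,3,4} → only 8 remains.
R9C1 = 3: row 9 has {1,2,4,5,7,8,9}; col 1 has {1,2,4,5,6,7,8,9}; region has {1,2,4,5,7,8,9} → only 3 remains.
R9C4 = 6: row 9 has {1,2,3,4,5,7,8,9}; col 4 has {2,3,4}; region has {1,2,3,4,5,7,8,9} → only 6 remains.
R1C7 = 7: row 1 has {1,2,3,4,5,6,8}; col 7 has {1,2,3,4,5,8,9}; region has {1,2,3,4,5,8} → only 7 remains.
R2C2 = 6: row 2 has {2,3,4,5,8,9}; col 2 has {1,2,3,4,5,8,9}; region has {1,2,3,4,5,7,8} → only 6 remains.
R2C3 = 7: row 2 has {2,3,4,5,6,8,9}; col 3 has {1,2,3,4,5,8}; region has {2,3,4,5,6,8,9} → only 7 remains.
R2C4 = 1: row 2 has {2,3,4,5,6,7,8,9}; col 4 has {2,3,4,6}; region has {2,3,4,5,6,7,8,9} → only 1 remains.
R4C4 = 8: row 4 has {1,2,3,5,7,9}; col 4 has {1,2,3,4,6}; region has {1,2,3,5,7,9} → only 8 remains.
R4C6 = 4: row 4 has {1,2,3,5,7,8,9}; col 6 has {1,2,3,5,6,7,8,9}; region has {1,2,3,5,7,8,9} → only 4 remains.
R4C7 = 6: row 4 has {1,2,3,4,5,7,8,9}; col 7 has {1,2,3,4,5,7,8,9}; region has {1,2,3,4,5,7,8,9} → only 6 remains.
R5C4 = 7: row 5 has {1,2,3,4,5,6,8,9}; col 4 has {1,2,3,4,6,8}; region has {1,2,3,4,5,6,8,9} → only 7 remains.

483761952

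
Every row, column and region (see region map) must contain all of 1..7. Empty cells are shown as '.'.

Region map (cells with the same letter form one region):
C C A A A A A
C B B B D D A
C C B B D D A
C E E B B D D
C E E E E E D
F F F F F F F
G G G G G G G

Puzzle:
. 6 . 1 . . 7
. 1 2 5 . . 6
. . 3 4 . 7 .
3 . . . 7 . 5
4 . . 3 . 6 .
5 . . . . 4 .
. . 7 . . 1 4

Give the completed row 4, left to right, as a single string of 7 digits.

R1C1 = 2 (sole candidate).
R2C1 = 7 (sole candidate).
R2C6 = 3 (sole candidate).
R3C1 = 1 (sole candidate).
R3C2 = 5 (sole candidate).
R3C7 = 2 (sole candidate).
R4C4 = 6: row 4 has {3,5,7}; col 4 has {1,3,4,5}; region has {1,2,3,4,5,7} → only 6 remains.
R4C6 = 2: row 4 has {3,5,6,7}; col 6 has {1,3,4,6,7}; region has {3,5,7} → only 2 remains.
R5C7 = 1 (sole candidate).
R6C7 = 3 (sole candidate).
R7C1 = 6 (sole candidate).
R7C4 = 2 (sole candidate).
R1C6 = 5 (sole candidate).
R2C5 = 4 (sole candidate).
R3C5 = 6 (sole candidate).
R4C2 = 4: row 4 has {2,3,5,6,7}; col 2 has {1,5,6}; region has {3,6} → only 4 remains.
R4C3 = 1: row 4 has {2,3,4,5,6,7}; col 3 has {2,3,7}; region has {3,4,6} → only 1 remains.

3416725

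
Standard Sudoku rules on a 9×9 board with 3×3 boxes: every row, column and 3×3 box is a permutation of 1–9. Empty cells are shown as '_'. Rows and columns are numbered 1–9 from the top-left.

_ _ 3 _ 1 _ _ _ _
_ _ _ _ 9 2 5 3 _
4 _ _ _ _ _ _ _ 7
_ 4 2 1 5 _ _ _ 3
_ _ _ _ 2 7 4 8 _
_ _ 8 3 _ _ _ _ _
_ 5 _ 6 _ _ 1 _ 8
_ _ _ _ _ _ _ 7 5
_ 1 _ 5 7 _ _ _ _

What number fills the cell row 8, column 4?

2

row 3, column 4 = 8 (sole candidate).
row 5, column 4 = 9 (sole candidate).
row 4, column 6 = 8 (hidden single in row 4).
row 8, column 6 = 1 (hidden single in row 8).
row 9, column 1 = 8 (hidden single in row 9).
row 2, column 2 = 8 (hidden single in row 2).
row 1, column 7 = 8 (hidden single in row 1).
row 8, column 5 = 8 (hidden single in row 8).
row 8, column 4 = 2: in column 4, 2 can only go here (every other open cell in that column sees a 2).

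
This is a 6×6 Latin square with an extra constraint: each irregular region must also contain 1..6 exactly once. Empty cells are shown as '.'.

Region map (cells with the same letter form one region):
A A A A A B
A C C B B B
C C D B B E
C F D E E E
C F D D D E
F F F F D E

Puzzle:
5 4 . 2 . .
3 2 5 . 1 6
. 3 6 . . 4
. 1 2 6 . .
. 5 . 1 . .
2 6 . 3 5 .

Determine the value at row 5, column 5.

4

row 1, column 3 = 1: row 1 has {2,4,5}; col 3 has {2,5,6}; region has {2,3,4,5} → only 1 remains.
row 1, column 5 = 6: row 1 has {1,2,4,5}; col 5 has {1,5}; region has {1,2,3,4,5} → only 6 remains.
row 1, column 6 = 3: row 1 has {1,2,4,5,6}; col 6 has {4,6}; region has {1,6} → only 3 remains.
row 2, column 4 = 4: row 2 has {1,2,3,5,6}; col 4 has {1,2,3,6}; region has {1,3,6} → only 4 remains.
row 3, column 1 = 1: row 3 has {3,4,6}; col 1 has {2,3,5}; region has {2,3,5} → only 1 remains.
row 3, column 4 = 5: row 3 has {1,3,4,6}; col 4 has {1,2,3,4,6}; region has {1,3,4,6} → only 5 remains.
row 3, column 5 = 2: row 3 has {1,3,4,5,6}; col 5 has {1,5,6}; region has {1,3,4,5,6} → only 2 remains.
row 4, column 1 = 4: row 4 has {1,2,6}; col 1 has {1,2,3,5}; region has {1,2,3,5} → only 4 remains.
row 4, column 5 = 3: row 4 has {1,2,4,6}; col 5 has {1,2,5,6}; region has {4,6} → only 3 remains.
row 4, column 6 = 5: row 4 has {1,2,3,4,6}; col 6 has {3,4,6}; region has {3,4,6} → only 5 remains.
row 5, column 1 = 6: row 5 has {1,5}; col 1 has {1,2,3,4,5}; region has {1,2,3,4,5} → only 6 remains.
row 5, column 5 = 4: row 5 has {1,5,6}; col 5 has {1,2,3,5,6}; region has {1,2,5,6} → only 4 remains.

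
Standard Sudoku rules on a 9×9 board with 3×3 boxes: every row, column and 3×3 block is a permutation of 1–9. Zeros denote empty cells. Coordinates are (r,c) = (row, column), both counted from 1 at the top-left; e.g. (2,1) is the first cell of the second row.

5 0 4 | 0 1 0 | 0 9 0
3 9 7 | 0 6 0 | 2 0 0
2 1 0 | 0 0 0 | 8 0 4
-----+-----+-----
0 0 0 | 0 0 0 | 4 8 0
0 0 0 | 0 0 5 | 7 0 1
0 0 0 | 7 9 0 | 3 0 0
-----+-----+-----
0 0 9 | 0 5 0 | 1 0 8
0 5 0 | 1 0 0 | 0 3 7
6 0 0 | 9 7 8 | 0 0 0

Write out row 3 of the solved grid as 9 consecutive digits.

(1,7) = 6: row 1 has {1,4,5,9}; col 7 has {1,2,3,4,7,8}; box has {2,4,8,9} → only 6 remains.
(1,9) = 3: row 1 has {1,4,5,6,9}; col 9 has {1,4,7,8}; box has {2,4,6,8,9} → only 3 remains.
(2,6) = 4: row 2 has {2,3,6,7,9}; col 6 has {5,8}; box has {1,6} → only 4 remains.
(2,9) = 5: row 2 has {2,3,4,6,7,9}; col 9 has {1,3,4,7,8}; box has {2,3,4,6,8,9} → only 5 remains.
(3,3) = 6: row 3 has {1,2,4,8}; col 3 has {4,7,9}; box has {1,2,3,4,5,7,9} → only 6 remains.
(3,5) = 3: row 3 has {1,2,4,6,8}; col 5 has {1,5,6,7,9}; box has {1,4,6} → only 3 remains.
(3,8) = 7: row 3 has {1,2,3,4,6,8}; col 8 has {3,8,9}; box has {2,3,4,5,6,8,9} → only 7 remains.
(4,5) = 2: row 4 has {4,8}; col 5 has {1,3,5,6,7,9}; box has {5,7,9} → only 2 remains.
(8,5) = 4: row 8 has {1,3,5,7}; col 5 has {1,2,3,5,6,7,9}; box has {1,5,7,8,9} → only 4 remains.
(8,7) = 9: row 8 has {1,3,4,5,7}; col 7 has {1,2,3,4,6,7,8}; box has {1,3,7,8} → only 9 remains.
(9,7) = 5: row 9 has {6,7,8,9}; col 7 has {1,2,3,4,6,7,8,9}; box has {1,3,7,8,9} → only 5 remains.
(9,9) = 2: row 9 has {5,6,7,8,9}; col 9 has {1,3,4,5,7,8}; box has {1,3,5,7,8,9} → only 2 remains.
(1,2) = 8: row 1 has {1,3,4,5,6,9}; col 2 has {1,5,9}; box has {1,2,3,4,5,6,7,9} → only 8 remains.
(1,4) = 2: row 1 has {1,3,4,5,6,8,9}; col 4 has {1,7,9}; box has {1,3,4,6} → only 2 remains.
(1,6) = 7: row 1 has {1,2,3,4,5,6,8,9}; col 6 has {4,5,8}; box has {1,2,3,4,6} → only 7 remains.
(2,4) = 8: row 2 has {2,3,4,5,6,7,9}; col 4 has {1,2,7,9}; box has {1,2,3,4,6,7} → only 8 remains.
(2,8) = 1: row 2 has {2,3,4,5,6,7,8,9}; col 8 has {3,7,8,9}; box has {2,3,4,5,6,7,8,9} → only 1 remains.
(3,4) = 5: row 3 has {1,2,3,4,6,7,8}; col 4 has {1,2,7,8,9}; box has {1,2,3,4,6,7,8} → only 5 remains.
(3,6) = 9: row 3 has {1,2,3,4,5,6,7,8}; col 6 has {4,5,7,8}; box has {1,2,3,4,5,6,7,8} → only 9 remains.

216539874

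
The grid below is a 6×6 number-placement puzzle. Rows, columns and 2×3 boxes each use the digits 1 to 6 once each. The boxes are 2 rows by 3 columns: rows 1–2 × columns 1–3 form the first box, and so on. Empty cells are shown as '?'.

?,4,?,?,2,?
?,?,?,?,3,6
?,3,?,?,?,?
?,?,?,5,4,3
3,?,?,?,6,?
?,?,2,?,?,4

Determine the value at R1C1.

6

R1C4 = 1 (sole candidate).
R1C6 = 5 (sole candidate).
R2C4 = 4 (sole candidate).
R3C5 = 1 (sole candidate).
R3C6 = 2 (sole candidate).
R5C4 = 2 (sole candidate).
R5C6 = 1 (sole candidate).
R6C4 = 3 (sole candidate).
R6C5 = 5 (sole candidate).
R1C1 = 6: row 1 has {1,2,4,5}; col 1 has {3}; box has {4} → only 6 remains.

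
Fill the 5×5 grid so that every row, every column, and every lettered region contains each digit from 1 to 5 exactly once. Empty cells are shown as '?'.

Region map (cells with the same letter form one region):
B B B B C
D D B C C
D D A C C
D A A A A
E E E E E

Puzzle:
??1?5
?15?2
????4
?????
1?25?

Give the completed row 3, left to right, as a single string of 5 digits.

R2C4 = 3: row 2 has {1,2,5}; col 4 has {5}; region has {2,4,5} → only 3 remains.
R3C3 = 3: row 3 has {4}; col 3 has {1,2,5}; region has {} → only 3 remains.
R3C4 = 1: row 3 has {3,4}; col 4 has {3,5}; region has {2,3,4,5} → only 1 remains.
R4C3 = 4: row 4 has {}; col 3 has {1,2,3,5}; region has {3} → only 4 remains.
R4C4 = 2: row 4 has {4}; col 4 has {1,3,5}; region has {3,4} → only 2 remains.
R4C5 = 1: row 4 has {2,4}; col 5 has {2,4,5}; region has {2,3,4} → only 1 remains.
R5C5 = 3: row 5 has {1,2,5}; col 5 has {1,2,4,5}; region has {1,2,5} → only 3 remains.
R1C4 = 4: row 1 has {1,5}; col 4 has {1,2,3,5}; region has {1,5} → only 4 remains.
R2C1 = 4: row 2 has {1,2,3,5}; col 1 has {1}; region has {1} → only 4 remains.
R4C2 = 5: row 4 has {1,2,4}; col 2 has {1}; region has {1,2,3,4} → only 5 remains.
R5C2 = 4: row 5 has {1,2,3,5}; col 2 has {1,5}; region has {1,2,3,5} → only 4 remains.
R3C2 = 2: row 3 has {1,3,4}; col 2 has {1,4,5}; region has {1,4} → only 2 remains.
R4C1 = 3: row 4 has {1,2,4,5}; col 1 has {1,4}; region has {1,2,4} → only 3 remains.
R1C1 = 2: row 1 has {1,4,5}; col 1 has {1,3,4}; region has {1,4,5} → only 2 remains.
R1C2 = 3: row 1 has {1,2,4,5}; col 2 has {1,2,4,5}; region has {1,2,4,5} → only 3 remains.
R3C1 = 5: row 3 has {1,2,3,4}; col 1 has {1,2,3,4}; region has {1,2,3,4} → only 5 remains.

52314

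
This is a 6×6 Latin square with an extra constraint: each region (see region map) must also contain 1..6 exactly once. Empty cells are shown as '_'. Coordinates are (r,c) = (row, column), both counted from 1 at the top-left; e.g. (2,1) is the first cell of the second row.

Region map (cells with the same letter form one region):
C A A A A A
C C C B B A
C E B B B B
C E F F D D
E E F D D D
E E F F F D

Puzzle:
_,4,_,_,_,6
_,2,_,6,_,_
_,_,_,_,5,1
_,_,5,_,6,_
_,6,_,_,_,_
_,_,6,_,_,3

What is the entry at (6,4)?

1

(2,6) = 5: row 2 has {2,6}; col 6 has {1,3,6}; region has {4,6} → only 5 remains.
(3,2) = 3: row 3 has {1,5}; col 2 has {2,4,6}; region has {6} → only 3 remains.
(4,2) = 1: row 4 has {5,6}; col 2 has {2,3,4,6}; region has {3,6} → only 1 remains.
(6,2) = 5: row 6 has {3,6}; col 2 has {1,2,3,4,6}; region has {1,3,6} → only 5 remains.
(1,1) = 5: in row 1, 5 can only go here (every other open cell in that row sees a 5).
(3,1) = 6: in row 3, 6 can only go here (every other open cell in that row sees a 6).
(5,3) = 3: in row 5, 3 can only go here (every other open cell in that row sees a 3).
(5,4) = 5: in row 5, 5 can only go here (every other open cell in that row sees a 5).
(4,1) = 3: in row 4, 3 can only go here (every other open cell in that row sees a 3).
(2,5) = 3: in row 2, 3 can only go here (every other open cell in that row sees a 3).
(1,4) = 3: in row 1, 3 can only go here (every other open cell in that row sees a 3).
(5,5) = 1: in row 5, 1 can only go here (every other open cell in that row sees a 1).
(1,5) = 2: row 1 has {3,4,5,6}; col 5 has {1,3,5,6}; region has {3,4,5,6} → only 2 remains.
(6,5) = 4: row 6 has {3,5,6}; col 5 has {1,2,3,5,6}; region has {3,5,6} → only 4 remains.
(1,3) = 1: row 1 has {2,3,4,5,6}; col 3 has {3,5,6}; region has {2,3,4,5,6} → only 1 remains.
(2,3) = 4: row 2 has {2,3,5,6}; col 3 has {1,3,5,6}; region has {2,3,5,6} → only 4 remains.
(3,3) = 2: row 3 has {1,3,5,6}; col 3 has {1,3,4,5,6}; region has {1,3,5,6} → only 2 remains.
(3,4) = 4: row 3 has {1,2,3,5,6}; col 4 has {3,5,6}; region has {1,2,3,5,6} → only 4 remains.
(4,4) = 2: row 4 has {1,3,5,6}; col 4 has {3,4,5,6}; region has {3,4,5,6} → only 2 remains.
(4,6) = 4: row 4 has {1,2,3,5,6}; col 6 has {1,3,5,6}; region has {1,3,5,6} → only 4 remains.
(5,6) = 2: row 5 has {1,3,5,6}; col 6 has {1,3,4,5,6}; region has {1,3,4,5,6} → only 2 remains.
(6,1) = 2: row 6 has {3,4,5,6}; col 1 has {3,5,6}; region has {1,3,5,6} → only 2 remains.
(6,4) = 1: row 6 has {2,3,4,5,6}; col 4 has {2,3,4,5,6}; region has {2,3,4,5,6} → only 1 remains.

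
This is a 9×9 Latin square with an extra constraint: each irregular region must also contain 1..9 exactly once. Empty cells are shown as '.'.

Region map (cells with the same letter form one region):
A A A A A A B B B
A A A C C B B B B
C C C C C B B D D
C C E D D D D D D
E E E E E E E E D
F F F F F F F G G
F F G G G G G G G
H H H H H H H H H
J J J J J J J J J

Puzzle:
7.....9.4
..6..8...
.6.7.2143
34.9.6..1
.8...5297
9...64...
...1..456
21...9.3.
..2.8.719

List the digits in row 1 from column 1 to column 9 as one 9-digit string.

735821964

r1c8 = 6: row 1 has {4,7,9}; col 8 has {1,3,4,5,9}; region has {1,2,4,8,9} → only 6 remains.
r2c8 = 7 (sole candidate).
r2c9 = 5 (sole candidate).
r4c3 = 7 (sole candidate).
r7c1 = 8 (sole candidate).
r8c9 = 8 (sole candidate).
r9c6 = 3 (sole candidate).
r1c6 = 1: row 1 has {4,6,7,9}; col 6 has {2,3,4,5,6,8,9}; region has {6,7} → only 1 remains.
r2c1 = 4 (sole candidate).
r2c4 = 2 (sole candidate).
r2c7 = 3 (sole candidate).
r3c1 = 5 (sole candidate).
r3c5 = 9 (sole candidate).
r6c7 = 5 (sole candidate).
r6c9 = 2 (sole candidate).
r7c6 = 7 (sole candidate).
r8c7 = 6 (sole candidate).
r9c1 = 6 (sole candidate).
r9c2 = 5 (sole candidate).
r9c4 = 4 (sole candidate).
r2c2 = 9 (sole candidate).
r2c5 = 1 (sole candidate).
r3c3 = 8 (sole candidate).
r4c7 = 8 (sole candidate).
r4c8 = 2 (sole candidate).
r5c1 = 1 (sole candidate).
r6c4 = 3 (sole candidate).
r6c8 = 8 (sole candidate).
r7c2 = 2 (sole candidate).
r7c5 = 3 (sole candidate).
r8c4 = 5 (sole candidate).
r1c2 = 3: row 1 has {1,4,6,7,9}; col 2 has {1,2,4,5,6,8,9}; region has {1,4,6,7,9} → only 3 remains.
r1c3 = 5: row 1 has {1,3,4,6,7,9}; col 3 has {2,6,7,8}; region has {1,3,4,6,7,9} → only 5 remains.
r1c4 = 8: row 1 has {1,3,4,5,6,7,9}; col 4 has {1,2,3,4,5,7,9}; region has {1,3,4,5,6,7,9} → only 8 remains.
r1c5 = 2: row 1 has {1,3,4,5,6,7,8,9}; col 5 has {1,3,6,8,9}; region has {1,3,4,5,6,7,8,9} → only 2 remains.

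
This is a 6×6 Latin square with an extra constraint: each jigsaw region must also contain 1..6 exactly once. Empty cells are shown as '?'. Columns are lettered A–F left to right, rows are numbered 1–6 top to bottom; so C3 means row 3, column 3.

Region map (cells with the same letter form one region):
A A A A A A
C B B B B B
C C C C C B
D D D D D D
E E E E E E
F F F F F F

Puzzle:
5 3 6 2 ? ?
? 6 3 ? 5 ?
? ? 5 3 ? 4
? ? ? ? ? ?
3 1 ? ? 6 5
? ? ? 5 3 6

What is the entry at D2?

F1 = 1 (sole candidate).
D2 = 1: row 2 has {3,5,6}; col 4 has {2,3,5}; region has {3,4,5,6} → only 1 remains.

1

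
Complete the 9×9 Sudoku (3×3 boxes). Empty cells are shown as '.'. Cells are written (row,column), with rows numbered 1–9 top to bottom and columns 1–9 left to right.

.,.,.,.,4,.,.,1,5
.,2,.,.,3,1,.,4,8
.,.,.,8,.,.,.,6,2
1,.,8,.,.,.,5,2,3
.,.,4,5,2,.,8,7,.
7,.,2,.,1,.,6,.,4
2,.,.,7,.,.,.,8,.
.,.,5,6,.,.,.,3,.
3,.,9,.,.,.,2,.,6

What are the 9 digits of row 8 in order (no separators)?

(2,4) = 9 (sole candidate).
(2,7) = 7 (sole candidate).
(4,4) = 4 (sole candidate).
(6,4) = 3 (sole candidate).
(6,8) = 9 (sole candidate).
(9,4) = 1 (sole candidate).
(9,8) = 5 (sole candidate).
(1,4) = 2 (sole candidate).
(2,3) = 6 (sole candidate).
(5,9) = 1 (sole candidate).
(6,2) = 5 (sole candidate).
(6,6) = 8 (sole candidate).
(7,3) = 1 (sole candidate).
(7,9) = 9 (sole candidate).
(8,9) = 7: row 8 has {3,5,6}; col 9 has {1,2,3,4,5,6,8,9}; box has {2,3,5,6,8,9} → only 7 remains.
(9,5) = 8 (sole candidate).
(9,6) = 4 (sole candidate).
(2,1) = 5 (sole candidate).
(7,5) = 5 (sole candidate).
(7,6) = 3 (sole candidate).
(7,7) = 4 (sole candidate).
(8,5) = 9: row 8 has {3,5,6,7}; col 5 has {1,2,3,4,5,8}; box has {1,3,4,5,6,7,8} → only 9 remains.
(8,6) = 2: row 8 has {3,5,6,7,9}; col 6 has {1,3,4,8}; box has {1,3,4,5,6,7,8,9} → only 2 remains.
(8,7) = 1: row 8 has {2,3,5,6,7,9}; col 7 has {2,4,5,6,7,8}; box has {2,3,4,5,6,7,8,9} → only 1 remains.
(9,2) = 7 (sole candidate).
(3,5) = 7 (sole candidate).
(3,6) = 5 (sole candidate).
(4,5) = 6 (sole candidate).
(5,6) = 9 (sole candidate).
(7,2) = 6 (sole candidate).
(1,6) = 6 (sole candidate).
(3,3) = 3 (sole candidate).
(3,7) = 9 (sole candidate).
(4,2) = 9 (sole candidate).
(4,6) = 7 (sole candidate).
(5,1) = 6 (sole candidate).
(5,2) = 3 (sole candidate).
(1,2) = 8 (sole candidate).
(1,3) = 7 (sole candidate).
(1,7) = 3 (sole candidate).
(3,1) = 4 (sole candidate).
(3,2) = 1 (sole candidate).
(8,1) = 8: row 8 has {1,2,3,5,6,7,9}; col 1 has {1,2,3,4,5,6,7}; box has {1,2,3,5,6,7,9} → only 8 remains.
(8,2) = 4: row 8 has {1,2,3,5,6,7,8,9}; col 2 has {1,2,3,5,6,7,8,9}; box has {1,2,3,5,6,7,8,9} → only 4 remains.

845692137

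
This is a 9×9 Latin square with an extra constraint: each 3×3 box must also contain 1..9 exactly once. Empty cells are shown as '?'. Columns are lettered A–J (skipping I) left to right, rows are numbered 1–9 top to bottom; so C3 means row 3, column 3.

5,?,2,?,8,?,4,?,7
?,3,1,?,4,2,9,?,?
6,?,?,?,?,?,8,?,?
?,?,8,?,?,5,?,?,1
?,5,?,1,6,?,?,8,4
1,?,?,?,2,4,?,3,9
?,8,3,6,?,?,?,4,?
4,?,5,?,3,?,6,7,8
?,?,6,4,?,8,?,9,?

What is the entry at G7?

B1 = 9: row 1 has {2,4,5,7,8}; col 2 has {3,5,8}; box has {1,2,3,5,6} → only 9 remains.
D1 = 3: row 1 has {2,4,5,7,8,9}; col 4 has {1,4,6}; box has {2,4,8} → only 3 remains.
C6 = 7: row 6 has {1,2,3,4,9}; col 3 has {1,2,3,5,6,8}; box has {1,5,8} → only 7 remains.
D6 = 8: row 6 has {1,2,3,4,7,9}; col 4 has {1,3,4,6}; box has {1,2,4,5,6} → only 8 remains.
G6 = 5: row 6 has {1,2,3,4,7,8,9}; col 7 has {4,6,8,9}; box has {1,3,4,8,9} → only 5 remains.
C3 = 4: row 3 has {6,8}; col 3 has {1,2,3,5,6,7,8}; box has {1,2,3,5,6,9} → only 4 remains.
C5 = 9: row 5 has {1,4,5,6,8}; col 3 has {1,2,3,4,5,6,7,8}; box has {1,5,7,8} → only 9 remains.
B6 = 6: row 6 has {1,2,3,4,5,7,8,9}; col 2 has {3,5,8,9}; box has {1,5,7,8,9} → only 6 remains.
B3 = 7: row 3 has {4,6,8}; col 2 has {3,5,6,8,9}; box has {1,2,3,4,5,6,9} → only 7 remains.
A2 = 8: row 2 has {1,2,3,4,9}; col 1 has {1,4,5,6}; box has {1,2,3,4,5,6,7,9} → only 8 remains.
D2 = 7: in row 2, 7 can only go here (every other open cell in that row sees a 7).
D4 = 9: row 4 has {1,5,8}; col 4 has {1,3,4,6,7,8}; box has {1,2,4,5,6,8} → only 9 remains.
E4 = 7: row 4 has {1,5,8,9}; col 5 has {2,3,4,6,8}; box has {1,2,4,5,6,8,9} → only 7 remains.
G4 = 2: row 4 has {1,5,7,8,9}; col 7 has {4,5,6,8,9}; box has {1,3,4,5,8,9} → only 2 remains.
H4 = 6: row 4 has {1,2,5,7,8,9}; col 8 has {3,4,7,8,9}; box has {1,2,3,4,5,8,9} → only 6 remains.
F5 = 3: row 5 has {1,4,5,6,8,9}; col 6 has {2,4,5,8}; box has {1,2,4,5,6,7,8,9} → only 3 remains.
G5 = 7: row 5 has {1,3,4,5,6,8,9}; col 7 has {2,4,5,6,8,9}; box has {1,2,3,4,5,6,8,9} → only 7 remains.
G7 = 1: row 7 has {3,4,6,8}; col 7 has {2,4,5,6,7,8,9}; box has {4,6,7,8,9} → only 1 remains.

1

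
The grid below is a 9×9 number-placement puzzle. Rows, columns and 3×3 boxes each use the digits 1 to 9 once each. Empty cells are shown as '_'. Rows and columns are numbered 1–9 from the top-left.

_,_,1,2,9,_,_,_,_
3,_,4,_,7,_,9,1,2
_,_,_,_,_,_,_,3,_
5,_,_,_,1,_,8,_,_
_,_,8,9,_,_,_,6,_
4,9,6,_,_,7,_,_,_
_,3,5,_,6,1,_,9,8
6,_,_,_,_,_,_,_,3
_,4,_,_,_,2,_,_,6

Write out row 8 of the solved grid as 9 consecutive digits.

R1C6 = 3: in row 1, 3 can only go here (every other open cell in that row sees a 3).
R3C4 = 1: in row 3, 1 can only go here (every other open cell in that row sees a 1).
R4C9 = 9: in row 4, 9 can only go here (every other open cell in that row sees a 9).
R4C3 = 3: in column 3, 3 can only go here (every other open cell in that column sees a 3).
R8C6 = 9: in column 6, 9 can only go here (every other open cell in that column sees a 9).
R1C8 = 8: in column 8, 8 can only go here (every other open cell in that column sees an 8).
R1C1 = 7: row 1 has {1,2,3,8,9}; col 1 has {3,4,5,6}; box has {1,3,4} → only 7 remains.
R7C1 = 2: row 7 has {1,3,5,6,8,9}; col 1 has {3,4,5,6,7}; box has {3,4,5,6} → only 2 remains.
R8C3 = 7: row 8 has {3,6,9}; col 3 has {1,3,4,5,6,8}; box has {2,3,4,5,6} → only 7 remains.
R9C3 = 9: row 9 has {2,4,6}; col 3 has {1,3,4,5,6,7,8}; box has {2,3,4,5,6,7} → only 9 remains.
R3C3 = 2: row 3 has {1,3}; col 3 has {1,3,4,5,6,7,8,9}; box has {1,3,4,7} → only 2 remains.
R5C1 = 1: row 5 has {6,8,9}; col 1 has {2,3,4,5,6,7}; box has {3,4,5,6,8,9} → only 1 remains.
R9C1 = 8: row 9 has {2,4,6,9}; col 1 has {1,2,3,4,5,6,7}; box has {2,3,4,5,6,7,9} → only 8 remains.
R3C1 = 9: row 3 has {1,2,3}; col 1 has {1,2,3,4,5,6,7,8}; box has {1,2,3,4,7} → only 9 remains.
R8C2 = 1: row 8 has {3,6,7,9}; col 2 has {3,4,9}; box has {2,3,4,5,6,7,8,9} → only 1 remains.
R9C7 = 1: in row 9, 1 can only go here (every other open cell in that row sees a 1).
R6C9 = 1: in row 6, 1 can only go here (every other open cell in that row sees a 1).
Singles propagation stalls before every target cell is settled. Branch on R4C2 (candidates {2,7}).
  Try R4C2 = 7: this forces R5C2=2, R4C8=2, R6C8=5, R8C8=4, R9C8=7; then R7C7 has no candidate left — contradiction.
So R4C2 = 2.
R5C2 = 7 (sole candidate).
R4C8 = 7 (hidden single in row 4).
R9C8 = 5 (sole candidate).
R6C8 = 2 (sole candidate).
R8C8 = 4: row 8 has {1,3,6,7,9}; col 8 has {1,2,3,5,6,7,8,9}; box has {1,3,5,6,8,9} → only 4 remains.
R9C5 = 3 (sole candidate).
R7C7 = 7 (sole candidate).
R8C7 = 2: row 8 has {1,3,4,6,7,9}; col 7 has {1,7,8,9}; box has {1,3,4,5,6,7,8,9} → only 2 remains.
R9C4 = 7 (sole candidate).
R7C4 = 4 (sole candidate).
R4C4 = 6 (sole candidate).
R4C6 = 4 (sole candidate).
R5C6 = 5 (sole candidate).
R5C9 = 4 (sole candidate).
R6C5 = 8 (sole candidate).
R8C5 = 5: row 8 has {1,2,3,4,6,7,9}; col 5 has {1,3,6,7,8,9}; box has {1,2,3,4,6,7,9} → only 5 remains.
R1C9 = 5 (sole candidate).
R3C5 = 4 (sole candidate).
R3C7 = 6 (sole candidate).
R3C9 = 7 (sole candidate).
R5C5 = 2 (sole candidate).
R5C7 = 3 (sole candidate).
R6C4 = 3 (sole candidate).
R6C7 = 5 (sole candidate).
R8C4 = 8: row 8 has {1,2,3,4,5,6,7,9}; col 4 has {1,2,3,4,6,7,9}; box has {1,2,3,4,5,6,7,9} → only 8 remains.

617859243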